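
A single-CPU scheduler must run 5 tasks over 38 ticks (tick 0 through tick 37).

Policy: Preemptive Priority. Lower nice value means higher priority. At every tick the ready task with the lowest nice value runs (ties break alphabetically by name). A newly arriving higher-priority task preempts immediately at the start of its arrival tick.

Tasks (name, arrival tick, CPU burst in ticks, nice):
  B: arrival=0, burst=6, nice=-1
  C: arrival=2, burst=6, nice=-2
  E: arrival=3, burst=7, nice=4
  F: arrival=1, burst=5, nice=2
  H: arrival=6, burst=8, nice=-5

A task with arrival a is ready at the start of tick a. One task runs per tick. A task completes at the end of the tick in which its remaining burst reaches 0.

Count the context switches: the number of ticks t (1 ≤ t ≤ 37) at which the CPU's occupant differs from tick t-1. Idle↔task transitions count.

t=0: ready={B} → run B
t=1: ready={B,F} → run B
t=2: ready={B,C,F} → run C
t=3: ready={B,C,E,F} → run C
t=4: ready={B,C,E,F} → run C
t=5: ready={B,C,E,F} → run C
t=6: ready={B,C,E,F,H} → run H
t=7: ready={B,C,E,F,H} → run H
t=8: ready={B,C,E,F,H} → run H
t=9: ready={B,C,E,F,H} → run H
t=10: ready={B,C,E,F,H} → run H
t=11: ready={B,C,E,F,H} → run H
t=12: ready={B,C,E,F,H} → run H
t=13: ready={B,C,E,F,H} → run H
t=14: ready={B,C,E,F} → run C
t=15: ready={B,C,E,F} → run C
t=16: ready={B,E,F} → run B
t=17: ready={B,E,F} → run B
t=18: ready={B,E,F} → run B
t=19: ready={B,E,F} → run B
t=20: ready={E,F} → run F
t=21: ready={E,F} → run F
t=22: ready={E,F} → run F
t=23: ready={E,F} → run F
t=24: ready={E,F} → run F
t=25: ready={E} → run E
t=26: ready={E} → run E
t=27: ready={E} → run E
t=28: ready={E} → run E
t=29: ready={E} → run E
t=30: ready={E} → run E
t=31: ready={E} → run E
t=32: (idle)
t=33: (idle)
t=34: (idle)
t=35: (idle)
t=36: (idle)
t=37: (idle)

context switches = 7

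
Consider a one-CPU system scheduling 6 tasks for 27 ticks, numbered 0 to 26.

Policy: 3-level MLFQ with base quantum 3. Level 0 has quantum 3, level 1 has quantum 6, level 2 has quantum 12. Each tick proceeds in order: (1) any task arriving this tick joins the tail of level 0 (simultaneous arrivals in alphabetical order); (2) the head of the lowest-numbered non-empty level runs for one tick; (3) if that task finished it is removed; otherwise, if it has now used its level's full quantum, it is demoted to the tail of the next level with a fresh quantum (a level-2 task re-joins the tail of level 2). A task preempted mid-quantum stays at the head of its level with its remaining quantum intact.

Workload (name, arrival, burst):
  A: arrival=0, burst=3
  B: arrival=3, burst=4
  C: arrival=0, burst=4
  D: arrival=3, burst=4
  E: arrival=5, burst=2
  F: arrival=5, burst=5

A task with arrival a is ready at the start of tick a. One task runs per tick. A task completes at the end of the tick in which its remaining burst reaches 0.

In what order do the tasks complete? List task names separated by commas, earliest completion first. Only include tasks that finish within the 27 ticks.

completion order = A, E, C, B, D, F

t=0: L0/L1/L2 = AC/-/- → run A
t=1: L0/L1/L2 = AC/-/- → run A
t=2: L0/L1/L2 = AC/-/- → run A
t=3: L0/L1/L2 = CBD/-/- → run C
t=4: L0/L1/L2 = CBD/-/- → run C
t=5: L0/L1/L2 = CBDEF/-/- → run C
t=6: L0/L1/L2 = BDEF/C/- → run B
t=7: L0/L1/L2 = BDEF/C/- → run B
t=8: L0/L1/L2 = BDEF/C/- → run B
t=9: L0/L1/L2 = DEF/CB/- → run D
t=10: L0/L1/L2 = DEF/CB/- → run D
t=11: L0/L1/L2 = DEF/CB/- → run D
t=12: L0/L1/L2 = EF/CBD/- → run E
t=13: L0/L1/L2 = EF/CBD/- → run E
t=14: L0/L1/L2 = F/CBD/- → run F
t=15: L0/L1/L2 = F/CBD/- → run F
t=16: L0/L1/L2 = F/CBD/- → run F
t=17: L0/L1/L2 = -/CBDF/- → run C
t=18: L0/L1/L2 = -/BDF/- → run B
t=19: L0/L1/L2 = -/DF/- → run D
t=20: L0/L1/L2 = -/F/- → run F
t=21: L0/L1/L2 = -/F/- → run F
t=22: (idle)
t=23: (idle)
t=24: (idle)
t=25: (idle)
t=26: (idle)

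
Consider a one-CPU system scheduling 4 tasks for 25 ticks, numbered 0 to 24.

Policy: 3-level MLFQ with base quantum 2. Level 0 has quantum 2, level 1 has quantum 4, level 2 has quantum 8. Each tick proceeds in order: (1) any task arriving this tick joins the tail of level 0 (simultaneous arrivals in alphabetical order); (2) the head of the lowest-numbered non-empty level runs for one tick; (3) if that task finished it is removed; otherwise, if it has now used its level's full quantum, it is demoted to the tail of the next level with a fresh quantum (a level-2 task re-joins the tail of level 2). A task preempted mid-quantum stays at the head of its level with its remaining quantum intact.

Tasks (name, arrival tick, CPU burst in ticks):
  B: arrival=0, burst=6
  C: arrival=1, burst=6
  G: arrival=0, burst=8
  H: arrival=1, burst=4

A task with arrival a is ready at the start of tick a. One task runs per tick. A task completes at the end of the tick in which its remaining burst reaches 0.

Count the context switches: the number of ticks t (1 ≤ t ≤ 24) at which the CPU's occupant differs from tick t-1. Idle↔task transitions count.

t=0: L0/L1/L2 = BG/-/- → run B
t=1: L0/L1/L2 = BGCH/-/- → run B
t=2: L0/L1/L2 = GCH/B/- → run G
t=3: L0/L1/L2 = GCH/B/- → run G
t=4: L0/L1/L2 = CH/BG/- → run C
t=5: L0/L1/L2 = CH/BG/- → run C
t=6: L0/L1/L2 = H/BGC/- → run H
t=7: L0/L1/L2 = H/BGC/- → run H
t=8: L0/L1/L2 = -/BGCH/- → run B
t=9: L0/L1/L2 = -/BGCH/- → run B
t=10: L0/L1/L2 = -/BGCH/- → run B
t=11: L0/L1/L2 = -/BGCH/- → run B
t=12: L0/L1/L2 = -/GCH/- → run G
t=13: L0/L1/L2 = -/GCH/- → run G
t=14: L0/L1/L2 = -/GCH/- → run G
t=15: L0/L1/L2 = -/GCH/- → run G
t=16: L0/L1/L2 = -/CH/G → run C
t=17: L0/L1/L2 = -/CH/G → run C
t=18: L0/L1/L2 = -/CH/G → run C
t=19: L0/L1/L2 = -/CH/G → run C
t=20: L0/L1/L2 = -/H/G → run H
t=21: L0/L1/L2 = -/H/G → run H
t=22: L0/L1/L2 = -/-/G → run G
t=23: L0/L1/L2 = -/-/G → run G
t=24: (idle)

context switches = 9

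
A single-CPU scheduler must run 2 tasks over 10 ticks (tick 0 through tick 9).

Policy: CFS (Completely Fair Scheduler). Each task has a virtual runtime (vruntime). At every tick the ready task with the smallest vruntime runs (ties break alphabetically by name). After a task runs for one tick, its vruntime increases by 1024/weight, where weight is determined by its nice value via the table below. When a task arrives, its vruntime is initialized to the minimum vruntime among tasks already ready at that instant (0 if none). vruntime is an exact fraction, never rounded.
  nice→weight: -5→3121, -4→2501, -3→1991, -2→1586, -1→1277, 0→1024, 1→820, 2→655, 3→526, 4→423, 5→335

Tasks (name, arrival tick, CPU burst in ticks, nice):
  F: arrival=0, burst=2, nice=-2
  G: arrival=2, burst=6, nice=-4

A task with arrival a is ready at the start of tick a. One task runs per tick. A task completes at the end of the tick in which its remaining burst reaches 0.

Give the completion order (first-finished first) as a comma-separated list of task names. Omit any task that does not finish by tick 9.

completion order = F, G

t=0: vr[F=0] → run F
t=1: vr[F=512/793] → run F
t=2: vr[G=0] → run G
t=3: vr[G=1024/2501] → run G
t=4: vr[G=2048/2501] → run G
t=5: vr[G=3072/2501] → run G
t=6: vr[G=4096/2501] → run G
t=7: vr[G=5120/2501] → run G
t=8: (idle)
t=9: (idle)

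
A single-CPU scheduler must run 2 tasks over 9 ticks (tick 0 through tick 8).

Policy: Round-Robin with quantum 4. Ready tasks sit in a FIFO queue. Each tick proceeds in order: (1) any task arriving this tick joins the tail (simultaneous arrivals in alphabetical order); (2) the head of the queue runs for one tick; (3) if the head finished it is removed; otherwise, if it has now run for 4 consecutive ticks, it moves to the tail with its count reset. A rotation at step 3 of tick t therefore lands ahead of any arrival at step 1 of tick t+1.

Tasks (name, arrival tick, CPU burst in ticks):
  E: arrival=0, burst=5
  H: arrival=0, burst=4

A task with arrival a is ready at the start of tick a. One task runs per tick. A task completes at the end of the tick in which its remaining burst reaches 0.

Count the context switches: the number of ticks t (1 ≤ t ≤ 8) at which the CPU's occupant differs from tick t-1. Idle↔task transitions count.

context switches = 2

t=0: queue=[E,H] q_used=0 → run E
t=1: queue=[E,H] q_used=1 → run E
t=2: queue=[E,H] q_used=2 → run E
t=3: queue=[E,H] q_used=3 → run E
t=4: queue=[H,E] q_used=0 → run H
t=5: queue=[H,E] q_used=1 → run H
t=6: queue=[H,E] q_used=2 → run H
t=7: queue=[H,E] q_used=3 → run H
t=8: queue=[E] q_used=0 → run E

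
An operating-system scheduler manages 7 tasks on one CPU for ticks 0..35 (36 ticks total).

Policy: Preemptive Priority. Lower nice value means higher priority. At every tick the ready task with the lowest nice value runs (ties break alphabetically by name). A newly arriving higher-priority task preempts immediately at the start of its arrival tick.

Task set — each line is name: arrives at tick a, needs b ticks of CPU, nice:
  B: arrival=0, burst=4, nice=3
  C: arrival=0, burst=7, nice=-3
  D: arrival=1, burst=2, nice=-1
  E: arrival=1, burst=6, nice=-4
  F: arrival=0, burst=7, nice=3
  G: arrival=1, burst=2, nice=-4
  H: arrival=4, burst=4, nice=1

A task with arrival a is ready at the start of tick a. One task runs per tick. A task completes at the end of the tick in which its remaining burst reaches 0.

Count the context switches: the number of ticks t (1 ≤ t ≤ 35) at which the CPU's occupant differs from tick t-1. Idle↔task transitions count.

context switches = 8

t=0: ready={B,C,F} → run C
t=1: ready={B,C,D,E,F,G} → run E
t=2: ready={B,C,D,E,F,G} → run E
t=3: ready={B,C,D,E,F,G} → run E
t=4: ready={B,C,D,E,F,G,H} → run E
t=5: ready={B,C,D,E,F,G,H} → run E
t=6: ready={B,C,D,E,F,G,H} → run E
t=7: ready={B,C,D,F,G,H} → run G
t=8: ready={B,C,D,F,G,H} → run G
t=9: ready={B,C,D,F,H} → run C
t=10: ready={B,C,D,F,H} → run C
t=11: ready={B,C,D,F,H} → run C
t=12: ready={B,C,D,F,H} → run C
t=13: ready={B,C,D,F,H} → run C
t=14: ready={B,C,D,F,H} → run C
t=15: ready={B,D,F,H} → run D
t=16: ready={B,D,F,H} → run D
t=17: ready={B,F,H} → run H
t=18: ready={B,F,H} → run H
t=19: ready={B,F,H} → run H
t=20: ready={B,F,H} → run H
t=21: ready={B,F} → run B
t=22: ready={B,F} → run B
t=23: ready={B,F} → run B
t=24: ready={B,F} → run B
t=25: ready={F} → run F
t=26: ready={F} → run F
t=27: ready={F} → run F
t=28: ready={F} → run F
t=29: ready={F} → run F
t=30: ready={F} → run F
t=31: ready={F} → run F
t=32: (idle)
t=33: (idle)
t=34: (idle)
t=35: (idle)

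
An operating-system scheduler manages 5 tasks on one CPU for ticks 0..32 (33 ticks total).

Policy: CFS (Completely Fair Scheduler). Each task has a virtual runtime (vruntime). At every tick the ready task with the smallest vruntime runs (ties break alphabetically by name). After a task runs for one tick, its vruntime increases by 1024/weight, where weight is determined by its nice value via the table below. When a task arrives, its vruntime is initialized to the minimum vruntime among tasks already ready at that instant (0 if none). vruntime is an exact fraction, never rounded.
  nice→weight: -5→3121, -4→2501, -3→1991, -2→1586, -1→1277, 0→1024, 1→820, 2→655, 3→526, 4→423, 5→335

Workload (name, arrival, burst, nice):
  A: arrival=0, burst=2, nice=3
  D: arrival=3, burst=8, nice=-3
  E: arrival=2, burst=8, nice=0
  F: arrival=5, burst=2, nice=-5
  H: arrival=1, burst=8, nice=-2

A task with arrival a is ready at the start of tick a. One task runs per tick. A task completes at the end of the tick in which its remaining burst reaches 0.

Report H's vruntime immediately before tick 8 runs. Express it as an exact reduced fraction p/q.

vruntime(H, start of tick 8) = 675328/208559

t=0: vr[A=0] → run A
t=1: vr[A=512/263 H=512/263] → run A
t=2: vr[E=512/263 H=512/263] → run E
t=3: vr[D=512/263 E=775/263 H=512/263] → run D
t=4: vr[D=1288704/523633 E=775/263 H=512/263] → run H
t=5: vr[D=1288704/523633 E=775/263 F=1288704/523633 H=540672/208559] → run D
t=6: vr[D=1558016/523633 E=775/263 F=1288704/523633 H=540672/208559] → run F
t=7: vr[D=1558016/523633 E=775/263 F=4558245376/1634258593 H=540672/208559] → run H
t=8: vr[D=1558016/523633 E=775/263 F=4558245376/1634258593 H=675328/208559] → run F
t=9: vr[D=1558016/523633 E=775/263 H=675328/208559] → run E
t=10: vr[D=1558016/523633 E=1038/263 H=675328/208559] → run D
t=11: vr[D=1827328/523633 E=1038/263 H=675328/208559] → run H
t=12: vr[D=1827328/523633 E=1038/263 H=809984/208559] → run D
t=13: vr[D=2096640/523633 E=1038/263 H=809984/208559] → run H
t=14: vr[D=2096640/523633 E=1038/263 H=944640/208559] → run E
t=15: vr[D=2096640/523633 E=1301/263 H=944640/208559] → run D
t=16: vr[D=2365952/523633 E=1301/263 H=944640/208559] → run D
t=17: vr[D=2635264/523633 E=1301/263 H=944640/208559] → run H
t=18: vr[D=2635264/523633 E=1301/263 H=1079296/208559] → run E
t=19: vr[D=2635264/523633 E=1564/263 H=1079296/208559] → run D
t=20: vr[D=2904576/523633 E=1564/263 H=1079296/208559] → run H
t=21: vr[D=2904576/523633 E=1564/263 H=1213952/208559] → run D
t=22: vr[E=1564/263 H=1213952/208559] → run H
t=23: vr[E=1564/263 H=1348608/208559] → run E
t=24: vr[E=1827/263 H=1348608/208559] → run H
t=25: vr[E=1827/263] → run E
t=26: vr[E=2090/263] → run E
t=27: vr[E=2353/263] → run E
t=28: (idle)
t=29: (idle)
t=30: (idle)
t=31: (idle)
t=32: (idle)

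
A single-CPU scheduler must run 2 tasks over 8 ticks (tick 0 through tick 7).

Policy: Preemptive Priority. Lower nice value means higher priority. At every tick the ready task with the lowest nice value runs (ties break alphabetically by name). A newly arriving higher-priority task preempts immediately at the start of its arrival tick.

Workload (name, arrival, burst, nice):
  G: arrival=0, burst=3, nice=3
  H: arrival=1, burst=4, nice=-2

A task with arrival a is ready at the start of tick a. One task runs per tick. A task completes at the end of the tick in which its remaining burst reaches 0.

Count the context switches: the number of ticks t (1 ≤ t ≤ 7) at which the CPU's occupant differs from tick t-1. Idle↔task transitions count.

context switches = 3

t=0: ready={G} → run G
t=1: ready={G,H} → run H
t=2: ready={G,H} → run H
t=3: ready={G,H} → run H
t=4: ready={G,H} → run H
t=5: ready={G} → run G
t=6: ready={G} → run G
t=7: (idle)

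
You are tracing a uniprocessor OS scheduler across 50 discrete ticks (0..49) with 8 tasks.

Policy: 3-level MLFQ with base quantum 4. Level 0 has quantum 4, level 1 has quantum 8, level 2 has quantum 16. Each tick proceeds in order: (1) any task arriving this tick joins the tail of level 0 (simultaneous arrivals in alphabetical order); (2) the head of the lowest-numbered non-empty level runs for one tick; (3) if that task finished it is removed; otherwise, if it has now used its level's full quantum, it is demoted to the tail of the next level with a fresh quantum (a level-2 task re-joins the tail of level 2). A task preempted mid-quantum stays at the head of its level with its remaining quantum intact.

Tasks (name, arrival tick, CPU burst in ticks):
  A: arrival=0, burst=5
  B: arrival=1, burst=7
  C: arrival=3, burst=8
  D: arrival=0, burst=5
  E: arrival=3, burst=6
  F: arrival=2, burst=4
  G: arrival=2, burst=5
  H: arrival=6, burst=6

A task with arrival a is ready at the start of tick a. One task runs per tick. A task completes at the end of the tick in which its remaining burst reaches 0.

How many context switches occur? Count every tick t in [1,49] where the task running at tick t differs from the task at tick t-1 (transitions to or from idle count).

context switches = 15

t=0: L0/L1/L2 = AD/-/- → run A
t=1: L0/L1/L2 = ADB/-/- → run A
t=2: L0/L1/L2 = ADBFG/-/- → run A
t=3: L0/L1/L2 = ADBFGCE/-/- → run A
t=4: L0/L1/L2 = DBFGCE/A/- → run D
t=5: L0/L1/L2 = DBFGCE/A/- → run D
t=6: L0/L1/L2 = DBFGCEH/A/- → run D
t=7: L0/L1/L2 = DBFGCEH/A/- → run D
t=8: L0/L1/L2 = BFGCEH/AD/- → run B
t=9: L0/L1/L2 = BFGCEH/AD/- → run B
t=10: L0/L1/L2 = BFGCEH/AD/- → run B
t=11: L0/L1/L2 = BFGCEH/AD/- → run B
t=12: L0/L1/L2 = FGCEH/ADB/- → run F
t=13: L0/L1/L2 = FGCEH/ADB/- → run F
t=14: L0/L1/L2 = FGCEH/ADB/- → run F
t=15: L0/L1/L2 = FGCEH/ADB/- → run F
t=16: L0/L1/L2 = GCEH/ADB/- → run G
t=17: L0/L1/L2 = GCEH/ADB/- → run G
t=18: L0/L1/L2 = GCEH/ADB/- → run G
t=19: L0/L1/L2 = GCEH/ADB/- → run G
t=20: L0/L1/L2 = CEH/ADBG/- → run C
t=21: L0/L1/L2 = CEH/ADBG/- → run C
t=22: L0/L1/L2 = CEH/ADBG/- → run C
t=23: L0/L1/L2 = CEH/ADBG/- → run C
t=24: L0/L1/L2 = EH/ADBGC/- → run E
t=25: L0/L1/L2 = EH/ADBGC/- → run E
t=26: L0/L1/L2 = EH/ADBGC/- → run E
t=27: L0/L1/L2 = EH/ADBGC/- → run E
t=28: L0/L1/L2 = H/ADBGCE/- → run H
t=29: L0/L1/L2 = H/ADBGCE/- → run H
t=30: L0/L1/L2 = H/ADBGCE/- → run H
t=31: L0/L1/L2 = H/ADBGCE/- → run H
t=32: L0/L1/L2 = -/ADBGCEH/- → run A
t=33: L0/L1/L2 = -/DBGCEH/- → run D
t=34: L0/L1/L2 = -/BGCEH/- → run B
t=35: L0/L1/L2 = -/BGCEH/- → run B
t=36: L0/L1/L2 = -/BGCEH/- → run B
t=37: L0/L1/L2 = -/GCEH/- → run G
t=38: L0/L1/L2 = -/CEH/- → run C
t=39: L0/L1/L2 = -/CEH/- → run C
t=40: L0/L1/L2 = -/CEH/- → run C
t=41: L0/L1/L2 = -/CEH/- → run C
t=42: L0/L1/L2 = -/EH/- → run E
t=43: L0/L1/L2 = -/EH/- → run E
t=44: L0/L1/L2 = -/H/- → run H
t=45: L0/L1/L2 = -/H/- → run H
t=46: (idle)
t=47: (idle)
t=48: (idle)
t=49: (idle)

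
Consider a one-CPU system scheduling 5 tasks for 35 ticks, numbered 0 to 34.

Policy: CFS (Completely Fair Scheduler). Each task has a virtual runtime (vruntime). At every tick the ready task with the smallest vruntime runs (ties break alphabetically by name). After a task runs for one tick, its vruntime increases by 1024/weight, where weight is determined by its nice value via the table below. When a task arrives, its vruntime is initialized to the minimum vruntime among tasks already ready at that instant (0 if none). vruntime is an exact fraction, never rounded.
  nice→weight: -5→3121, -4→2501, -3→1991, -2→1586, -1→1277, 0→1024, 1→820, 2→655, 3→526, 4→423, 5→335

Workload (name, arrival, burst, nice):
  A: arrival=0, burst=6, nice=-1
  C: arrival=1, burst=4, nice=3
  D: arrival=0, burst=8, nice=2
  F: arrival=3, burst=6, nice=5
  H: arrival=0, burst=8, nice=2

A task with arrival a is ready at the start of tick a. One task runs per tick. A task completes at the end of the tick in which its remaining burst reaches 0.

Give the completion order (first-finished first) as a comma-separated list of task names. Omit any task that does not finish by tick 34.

t=0: vr[A=0 D=0 H=0] → run A
t=1: vr[A=1024/1277 C=0 D=0 H=0] → run C
t=2: vr[A=1024/1277 C=512/263 D=0 H=0] → run D
t=3: vr[A=1024/1277 C=512/263 D=1024/655 F=0 H=0] → run F
t=4: vr[A=1024/1277 C=512/263 D=1024/655 F=1024/335 H=0] → run H
t=5: vr[A=1024/1277 C=512/263 D=1024/655 F=1024/335 H=1024/655] → run A
t=6: vr[A=2048/1277 C=512/263 D=1024/655 F=1024/335 H=1024/655] → run D
t=7: vr[A=2048/1277 C=512/263 D=2048/655 F=1024/335 H=1024/655] → run H
t=8: vr[A=2048/1277 C=512/263 D=2048/655 F=1024/335 H=2048/655] → run A
t=9: vr[A=3072/1277 C=512/263 D=2048/655 F=1024/335 H=2048/655] → run C
t=10: vr[A=3072/1277 C=1024/263 D=2048/655 F=1024/335 H=2048/655] → run A
t=11: vr[A=4096/1277 C=1024/263 D=2048/655 F=1024/335 H=2048/655] → run F
t=12: vr[A=4096/1277 C=1024/263 D=2048/655 F=2048/335 H=2048/655] → run D
t=13: vr[A=4096/1277 C=1024/263 D=3072/655 F=2048/335 H=2048/655] → run H
t=14: vr[A=4096/1277 C=1024/263 D=3072/655 F=2048/335 H=3072/655] → run A
t=15: vr[A=5120/1277 C=1024/263 D=3072/655 F=2048/335 H=3072/655] → run C
t=16: vr[A=5120/1277 C=1536/263 D=3072/655 F=2048/335 H=3072/655] → run A
t=17: vr[C=1536/263 D=3072/655 F=2048/335 H=3072/655] → run D
t=18: vr[C=1536/263 D=4096/655 F=2048/335 H=3072/655] → run H
t=19: vr[C=1536/263 D=4096/655 F=2048/335 H=4096/655] → run C
t=20: vr[D=4096/655 F=2048/335 H=4096/655] → run F
t=21: vr[D=4096/655 F=3072/335 H=4096/655] → run D
t=22: vr[D=1024/131 F=3072/335 H=4096/655] → run H
t=23: vr[D=1024/131 F=3072/335 H=1024/131] → run D
t=24: vr[D=6144/655 F=3072/335 H=1024/131] → run H
t=25: vr[D=6144/655 F=3072/335 H=6144/655] → run F
t=26: vr[D=6144/655 F=4096/335 H=6144/655] → run D
t=27: vr[D=7168/655 F=4096/335 H=6144/655] → run H
t=28: vr[D=7168/655 F=4096/335 H=7168/655] → run D
t=29: vr[F=4096/335 H=7168/655] → run H
t=30: vr[F=4096/335] → run F
t=31: vr[F=1024/67] → run F
t=32: (idle)
t=33: (idle)
t=34: (idle)

completion order = A, C, D, H, F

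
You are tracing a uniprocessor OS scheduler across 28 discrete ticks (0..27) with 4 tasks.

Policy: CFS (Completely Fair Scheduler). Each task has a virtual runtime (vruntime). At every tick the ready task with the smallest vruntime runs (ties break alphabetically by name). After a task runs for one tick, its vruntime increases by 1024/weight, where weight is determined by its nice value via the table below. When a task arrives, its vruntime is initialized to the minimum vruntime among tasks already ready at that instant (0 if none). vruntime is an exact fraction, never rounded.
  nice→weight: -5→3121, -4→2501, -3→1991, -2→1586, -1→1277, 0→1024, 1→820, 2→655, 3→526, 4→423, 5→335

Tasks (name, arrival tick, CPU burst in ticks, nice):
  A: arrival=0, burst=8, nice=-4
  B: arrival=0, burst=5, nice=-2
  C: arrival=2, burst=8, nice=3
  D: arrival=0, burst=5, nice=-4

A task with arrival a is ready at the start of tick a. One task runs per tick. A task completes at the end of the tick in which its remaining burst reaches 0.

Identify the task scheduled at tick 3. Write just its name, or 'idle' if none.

t=0: vr[A=0 B=0 D=0] → run A
t=1: vr[A=1024/2501 B=0 D=0] → run B
t=2: vr[A=1024/2501 B=512/793 C=0 D=0] → run C
t=3: vr[A=1024/2501 B=512/793 C=512/263 D=0] → run D
t=4: vr[A=1024/2501 B=512/793 C=512/263 D=1024/2501] → run A
t=5: vr[A=2048/2501 B=512/793 C=512/263 D=1024/2501] → run D
t=6: vr[A=2048/2501 B=512/793 C=512/263 D=2048/2501] → run B
t=7: vr[A=2048/2501 B=1024/793 C=512/263 D=2048/2501] → run A
t=8: vr[A=3072/2501 B=1024/793 C=512/263 D=2048/2501] → run D
t=9: vr[A=3072/2501 B=1024/793 C=512/263 D=3072/2501] → run A
t=10: vr[A=4096/2501 B=1024/793 C=512/263 D=3072/2501] → run D
t=11: vr[A=4096/2501 B=1024/793 C=512/263 D=4096/2501] → run B
t=12: vr[A=4096/2501 B=1536/793 C=512/263 D=4096/2501] → run A
t=13: vr[A=5120/2501 B=1536/793 C=512/263 D=4096/2501] → run D
t=14: vr[A=5120/2501 B=1536/793 C=512/263] → run B
t=15: vr[A=5120/2501 B=2048/793 C=512/263] → run C
t=16: vr[A=5120/2501 B=2048/793 C=1024/263] → run A
t=17: vr[A=6144/2501 B=2048/793 C=1024/263] → run A
t=18: vr[A=7168/2501 B=2048/793 C=1024/263] → run B
t=19: vr[A=7168/2501 C=1024/263] → run A
t=20: vr[C=1024/263] → run C
t=21: vr[C=1536/263] → run C
t=22: vr[C=2048/263] → run C
t=23: vr[C=2560/263] → run C
t=24: vr[C=3072/263] → run C
t=25: vr[C=3584/263] → run C
t=26: (idle)
t=27: (idle)

running at tick 3 = D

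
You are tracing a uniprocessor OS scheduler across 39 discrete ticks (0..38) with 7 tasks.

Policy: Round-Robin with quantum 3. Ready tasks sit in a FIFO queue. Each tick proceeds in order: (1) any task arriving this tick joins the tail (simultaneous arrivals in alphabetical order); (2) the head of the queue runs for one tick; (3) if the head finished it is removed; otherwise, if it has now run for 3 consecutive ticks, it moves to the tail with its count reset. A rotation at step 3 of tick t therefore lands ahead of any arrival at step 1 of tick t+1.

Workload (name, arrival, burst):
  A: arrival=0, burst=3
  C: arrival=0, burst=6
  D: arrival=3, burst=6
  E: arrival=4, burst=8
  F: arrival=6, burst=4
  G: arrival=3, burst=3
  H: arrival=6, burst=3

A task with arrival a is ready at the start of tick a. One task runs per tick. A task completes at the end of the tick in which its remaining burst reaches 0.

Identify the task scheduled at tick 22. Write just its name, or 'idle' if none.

running at tick 22 = H

t=0: queue=[A,C] q_used=0 → run A
t=1: queue=[A,C] q_used=1 → run A
t=2: queue=[A,C] q_used=2 → run A
t=3: queue=[C,D,G] q_used=0 → run C
t=4: queue=[C,D,G,E] q_used=1 → run C
t=5: queue=[C,D,G,E] q_used=2 → run C
t=6: queue=[D,G,E,C,F,H] q_used=0 → run D
t=7: queue=[D,G,E,C,F,H] q_used=1 → run D
t=8: queue=[D,G,E,C,F,H] q_used=2 → run D
t=9: queue=[G,E,C,F,H,D] q_used=0 → run G
t=10: queue=[G,E,C,F,H,D] q_used=1 → run G
t=11: queue=[G,E,C,F,H,D] q_used=2 → run G
t=12: queue=[E,C,F,H,D] q_used=0 → run E
t=13: queue=[E,C,F,H,D] q_used=1 → run E
t=14: queue=[E,C,F,H,D] q_used=2 → run E
t=15: queue=[C,F,H,D,E] q_used=0 → run C
t=16: queue=[C,F,H,D,E] q_used=1 → run C
t=17: queue=[C,F,H,D,E] q_used=2 → run C
t=18: queue=[F,H,D,E] q_used=0 → run F
t=19: queue=[F,H,D,E] q_used=1 → run F
t=20: queue=[F,H,D,E] q_used=2 → run F
t=21: queue=[H,D,E,F] q_used=0 → run H
t=22: queue=[H,D,E,F] q_used=1 → run H
t=23: queue=[H,D,E,F] q_used=2 → run H
t=24: queue=[D,E,F] q_used=0 → run D
t=25: queue=[D,E,F] q_used=1 → run D
t=26: queue=[D,E,F] q_used=2 → run D
t=27: queue=[E,F] q_used=0 → run E
t=28: queue=[E,F] q_used=1 → run E
t=29: queue=[E,F] q_used=2 → run E
t=30: queue=[F,E] q_used=0 → run F
t=31: queue=[E] q_used=0 → run E
t=32: queue=[E] q_used=1 → run E
t=33: (idle)
t=34: (idle)
t=35: (idle)
t=36: (idle)
t=37: (idle)
t=38: (idle)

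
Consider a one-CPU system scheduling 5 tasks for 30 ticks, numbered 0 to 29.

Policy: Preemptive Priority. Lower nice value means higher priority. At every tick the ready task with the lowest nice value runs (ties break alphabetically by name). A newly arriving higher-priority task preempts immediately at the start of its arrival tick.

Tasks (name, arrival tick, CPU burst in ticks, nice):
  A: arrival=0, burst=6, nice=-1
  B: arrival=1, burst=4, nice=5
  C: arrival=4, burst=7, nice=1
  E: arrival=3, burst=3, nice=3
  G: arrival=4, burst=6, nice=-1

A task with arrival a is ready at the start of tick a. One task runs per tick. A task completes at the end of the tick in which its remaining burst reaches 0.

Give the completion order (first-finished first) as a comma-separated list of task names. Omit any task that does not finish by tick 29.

t=0: ready={A} → run A
t=1: ready={A,B} → run A
t=2: ready={A,B} → run A
t=3: ready={A,B,E} → run A
t=4: ready={A,B,C,E,G} → run A
t=5: ready={A,B,C,E,G} → run A
t=6: ready={B,C,E,G} → run G
t=7: ready={B,C,E,G} → run G
t=8: ready={B,C,E,G} → run G
t=9: ready={B,C,E,G} → run G
t=10: ready={B,C,E,G} → run G
t=11: ready={B,C,E,G} → run G
t=12: ready={B,C,E} → run C
t=13: ready={B,C,E} → run C
t=14: ready={B,C,E} → run C
t=15: ready={B,C,E} → run C
t=16: ready={B,C,E} → run C
t=17: ready={B,C,E} → run C
t=18: ready={B,C,E} → run C
t=19: ready={B,E} → run E
t=20: ready={B,E} → run E
t=21: ready={B,E} → run E
t=22: ready={B} → run B
t=23: ready={B} → run B
t=24: ready={B} → run B
t=25: ready={B} → run B
t=26: (idle)
t=27: (idle)
t=28: (idle)
t=29: (idle)

completion order = A, G, C, E, B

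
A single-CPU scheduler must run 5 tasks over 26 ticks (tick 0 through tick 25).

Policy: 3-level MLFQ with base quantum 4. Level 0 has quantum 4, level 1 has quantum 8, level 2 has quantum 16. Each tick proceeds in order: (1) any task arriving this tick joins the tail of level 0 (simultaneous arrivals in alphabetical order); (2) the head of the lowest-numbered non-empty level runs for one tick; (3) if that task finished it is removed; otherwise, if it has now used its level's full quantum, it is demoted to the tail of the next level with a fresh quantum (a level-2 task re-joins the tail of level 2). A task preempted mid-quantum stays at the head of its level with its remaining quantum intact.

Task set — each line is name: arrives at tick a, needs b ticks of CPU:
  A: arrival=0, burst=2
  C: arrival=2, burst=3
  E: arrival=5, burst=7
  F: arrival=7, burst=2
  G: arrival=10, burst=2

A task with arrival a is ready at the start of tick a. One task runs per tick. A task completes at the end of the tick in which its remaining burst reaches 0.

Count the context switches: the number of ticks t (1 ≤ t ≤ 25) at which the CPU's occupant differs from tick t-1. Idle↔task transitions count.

context switches = 6

t=0: L0/L1/L2 = A/-/- → run A
t=1: L0/L1/L2 = A/-/- → run A
t=2: L0/L1/L2 = C/-/- → run C
t=3: L0/L1/L2 = C/-/- → run C
t=4: L0/L1/L2 = C/-/- → run C
t=5: L0/L1/L2 = E/-/- → run E
t=6: L0/L1/L2 = E/-/- → run E
t=7: L0/L1/L2 = EF/-/- → run E
t=8: L0/L1/L2 = EF/-/- → run E
t=9: L0/L1/L2 = F/E/- → run F
t=10: L0/L1/L2 = FG/E/- → run F
t=11: L0/L1/L2 = G/E/- → run G
t=12: L0/L1/L2 = G/E/- → run G
t=13: L0/L1/L2 = -/E/- → run E
t=14: L0/L1/L2 = -/E/- → run E
t=15: L0/L1/L2 = -/E/- → run E
t=16: (idle)
t=17: (idle)
t=18: (idle)
t=19: (idle)
t=20: (idle)
t=21: (idle)
t=22: (idle)
t=23: (idle)
t=24: (idle)
t=25: (idle)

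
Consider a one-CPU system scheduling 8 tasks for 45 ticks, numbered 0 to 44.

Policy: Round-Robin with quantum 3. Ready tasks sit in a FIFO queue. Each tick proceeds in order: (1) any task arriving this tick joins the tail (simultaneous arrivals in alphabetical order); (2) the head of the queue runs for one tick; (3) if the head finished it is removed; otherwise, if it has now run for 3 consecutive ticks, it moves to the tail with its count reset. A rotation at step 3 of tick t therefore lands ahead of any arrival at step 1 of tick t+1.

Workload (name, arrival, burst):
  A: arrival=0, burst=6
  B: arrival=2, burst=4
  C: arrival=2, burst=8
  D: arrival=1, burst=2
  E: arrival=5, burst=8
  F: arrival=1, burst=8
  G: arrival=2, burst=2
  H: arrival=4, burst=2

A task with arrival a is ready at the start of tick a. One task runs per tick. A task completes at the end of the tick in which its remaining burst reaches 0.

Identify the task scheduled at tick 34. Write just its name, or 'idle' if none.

running at tick 34 = F

t=0: queue=[A] q_used=0 → run A
t=1: queue=[A,D,F] q_used=1 → run A
t=2: queue=[A,D,F,B,C,G] q_used=2 → run A
t=3: queue=[D,F,B,C,G,A] q_used=0 → run D
t=4: queue=[D,F,B,C,G,A,H] q_used=1 → run D
t=5: queue=[F,B,C,G,A,H,E] q_used=0 → run F
t=6: queue=[F,B,C,G,A,H,E] q_used=1 → run F
t=7: queue=[F,B,C,G,A,H,E] q_used=2 → run F
t=8: queue=[B,C,G,A,H,E,F] q_used=0 → run B
t=9: queue=[B,C,G,A,H,E,F] q_used=1 → run B
t=10: queue=[B,C,G,A,H,E,F] q_used=2 → run B
t=11: queue=[C,G,A,H,E,F,B] q_used=0 → run C
t=12: queue=[C,G,A,H,E,F,B] q_used=1 → run C
t=13: queue=[C,G,A,H,E,F,B] q_used=2 → run C
t=14: queue=[G,A,H,E,F,B,C] q_used=0 → run G
t=15: queue=[G,A,H,E,F,B,C] q_used=1 → run G
t=16: queue=[A,H,E,F,B,C] q_used=0 → run A
t=17: queue=[A,H,E,F,B,C] q_used=1 → run A
t=18: queue=[A,H,E,F,B,C] q_used=2 → run A
t=19: queue=[H,E,F,B,C] q_used=0 → run H
t=20: queue=[H,E,F,B,C] q_used=1 → run H
t=21: queue=[E,F,B,C] q_used=0 → run E
t=22: queue=[E,F,B,C] q_used=1 → run E
t=23: queue=[E,F,B,C] q_used=2 → run E
t=24: queue=[F,B,C,E] q_used=0 → run F
t=25: queue=[F,B,C,E] q_used=1 → run F
t=26: queue=[F,B,C,E] q_used=2 → run F
t=27: queue=[B,C,E,F] q_used=0 → run B
t=28: queue=[C,E,F] q_used=0 → run C
t=29: queue=[C,E,F] q_used=1 → run C
t=30: queue=[C,E,F] q_used=2 → run C
t=31: queue=[E,F,C] q_used=0 → run E
t=32: queue=[E,F,C] q_used=1 → run E
t=33: queue=[E,F,C] q_used=2 → run E
t=34: queue=[F,C,E] q_used=0 → run F
t=35: queue=[F,C,E] q_used=1 → run F
t=36: queue=[C,E] q_used=0 → run C
t=37: queue=[C,E] q_used=1 → run C
t=38: queue=[E] q_used=0 → run E
t=39: queue=[E] q_used=1 → run E
t=40: (idle)
t=41: (idle)
t=42: (idle)
t=43: (idle)
t=44: (idle)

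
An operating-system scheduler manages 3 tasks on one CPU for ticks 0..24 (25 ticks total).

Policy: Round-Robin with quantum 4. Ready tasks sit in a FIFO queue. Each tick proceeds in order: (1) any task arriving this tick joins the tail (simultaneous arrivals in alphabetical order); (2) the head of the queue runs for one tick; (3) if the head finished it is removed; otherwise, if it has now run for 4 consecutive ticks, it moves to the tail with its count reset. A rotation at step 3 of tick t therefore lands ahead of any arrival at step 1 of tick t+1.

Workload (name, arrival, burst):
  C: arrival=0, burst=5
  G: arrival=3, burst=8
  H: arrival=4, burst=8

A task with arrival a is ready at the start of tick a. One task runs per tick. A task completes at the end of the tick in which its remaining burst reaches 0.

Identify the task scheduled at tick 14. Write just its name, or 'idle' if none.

t=0: queue=[C] q_used=0 → run C
t=1: queue=[C] q_used=1 → run C
t=2: queue=[C] q_used=2 → run C
t=3: queue=[C,G] q_used=3 → run C
t=4: queue=[G,C,H] q_used=0 → run G
t=5: queue=[G,C,H] q_used=1 → run G
t=6: queue=[G,C,H] q_used=2 → run G
t=7: queue=[G,C,H] q_used=3 → run G
t=8: queue=[C,H,G] q_used=0 → run C
t=9: queue=[H,G] q_used=0 → run H
t=10: queue=[H,G] q_used=1 → run H
t=11: queue=[H,G] q_used=2 → run H
t=12: queue=[H,G] q_used=3 → run H
t=13: queue=[G,H] q_used=0 → run G
t=14: queue=[G,H] q_used=1 → run G
t=15: queue=[G,H] q_used=2 → run G
t=16: queue=[G,H] q_used=3 → run G
t=17: queue=[H] q_used=0 → run H
t=18: queue=[H] q_used=1 → run H
t=19: queue=[H] q_used=2 → run H
t=20: queue=[H] q_used=3 → run H
t=21: (idle)
t=22: (idle)
t=23: (idle)
t=24: (idle)

running at tick 14 = G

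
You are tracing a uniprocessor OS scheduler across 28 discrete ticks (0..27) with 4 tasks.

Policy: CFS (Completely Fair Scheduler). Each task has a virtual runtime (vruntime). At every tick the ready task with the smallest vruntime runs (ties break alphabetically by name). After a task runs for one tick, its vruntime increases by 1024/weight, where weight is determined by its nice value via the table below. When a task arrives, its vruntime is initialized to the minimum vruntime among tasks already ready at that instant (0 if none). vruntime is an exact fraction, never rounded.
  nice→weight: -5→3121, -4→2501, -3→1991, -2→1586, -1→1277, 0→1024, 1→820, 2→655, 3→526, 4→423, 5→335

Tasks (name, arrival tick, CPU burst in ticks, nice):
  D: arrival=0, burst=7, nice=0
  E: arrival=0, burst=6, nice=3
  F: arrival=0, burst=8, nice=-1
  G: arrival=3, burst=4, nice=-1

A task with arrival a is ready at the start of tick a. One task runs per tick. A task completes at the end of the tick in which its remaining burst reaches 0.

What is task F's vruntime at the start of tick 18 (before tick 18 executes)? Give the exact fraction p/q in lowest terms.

vruntime(F, start of tick 18) = 6144/1277

t=0: vr[D=0 E=0 F=0] → run D
t=1: vr[D=1 E=0 F=0] → run E
t=2: vr[D=1 E=512/263 F=0] → run F
t=3: vr[D=1 E=512/263 F=1024/1277 G=1024/1277] → run F
t=4: vr[D=1 E=512/263 F=2048/1277 G=1024/1277] → run G
t=5: vr[D=1 E=512/263 F=2048/1277 G=2048/1277] → run D
t=6: vr[D=2 E=512/263 F=2048/1277 G=2048/1277] → run F
t=7: vr[D=2 E=512/263 F=3072/1277 G=2048/1277] → run G
t=8: vr[D=2 E=512/263 F=3072/1277 G=3072/1277] → run E
t=9: vr[D=2 E=1024/263 F=3072/1277 G=3072/1277] → run D
t=10: vr[D=3 E=1024/263 F=3072/1277 G=3072/1277] → run F
t=11: vr[D=3 E=1024/263 F=4096/1277 G=3072/1277] → run G
t=12: vr[D=3 E=1024/263 F=4096/1277 G=4096/1277] → run D
t=13: vr[D=4 E=1024/263 F=4096/1277 G=4096/1277] → run F
t=14: vr[D=4 E=1024/263 F=5120/1277 G=4096/1277] → run G
t=15: vr[D=4 E=1024/263 F=5120/1277] → run E
t=16: vr[D=4 E=1536/263 F=5120/1277] → run D
t=17: vr[D=5 E=1536/263 F=5120/1277] → run F
t=18: vr[D=5 E=1536/263 F=6144/1277] → run F
t=19: vr[D=5 E=1536/263 F=7168/1277] → run D
t=20: vr[D=6 E=1536/263 F=7168/1277] → run F
t=21: vr[D=6 E=1536/263] → run E
t=22: vr[D=6 E=2048/263] → run D
t=23: vr[E=2048/263] → run E
t=24: vr[E=2560/263] → run E
t=25: (idle)
t=26: (idle)
t=27: (idle)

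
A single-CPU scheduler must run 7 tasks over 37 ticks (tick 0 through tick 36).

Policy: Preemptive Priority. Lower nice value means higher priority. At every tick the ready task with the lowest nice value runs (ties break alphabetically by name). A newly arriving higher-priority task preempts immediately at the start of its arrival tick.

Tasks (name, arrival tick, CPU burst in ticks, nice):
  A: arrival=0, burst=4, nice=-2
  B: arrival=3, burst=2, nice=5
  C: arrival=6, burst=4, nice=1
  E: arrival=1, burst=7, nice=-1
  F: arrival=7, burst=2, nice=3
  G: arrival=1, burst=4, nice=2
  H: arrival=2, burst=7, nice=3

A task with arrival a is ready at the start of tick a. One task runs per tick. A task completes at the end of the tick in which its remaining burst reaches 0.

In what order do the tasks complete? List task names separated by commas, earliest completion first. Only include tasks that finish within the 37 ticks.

completion order = A, E, C, G, F, H, B

t=0: ready={A} → run A
t=1: ready={A,E,G} → run A
t=2: ready={A,E,G,H} → run A
t=3: ready={A,B,E,G,H} → run A
t=4: ready={B,E,G,H} → run E
t=5: ready={B,E,G,H} → run E
t=6: ready={B,C,E,G,H} → run E
t=7: ready={B,C,E,F,G,H} → run E
t=8: ready={B,C,E,F,G,H} → run E
t=9: ready={B,C,E,F,G,H} → run E
t=10: ready={B,C,E,F,G,H} → run E
t=11: ready={B,C,F,G,H} → run C
t=12: ready={B,C,F,G,H} → run C
t=13: ready={B,C,F,G,H} → run C
t=14: ready={B,C,F,G,H} → run C
t=15: ready={B,F,G,H} → run G
t=16: ready={B,F,G,H} → run G
t=17: ready={B,F,G,H} → run G
t=18: ready={B,F,G,H} → run G
t=19: ready={B,F,H} → run F
t=20: ready={B,F,H} → run F
t=21: ready={B,H} → run H
t=22: ready={B,H} → run H
t=23: ready={B,H} → run H
t=24: ready={B,H} → run H
t=25: ready={B,H} → run H
t=26: ready={B,H} → run H
t=27: ready={B,H} → run H
t=28: ready={B} → run B
t=29: ready={B} → run B
t=30: (idle)
t=31: (idle)
t=32: (idle)
t=33: (idle)
t=34: (idle)
t=35: (idle)
t=36: (idle)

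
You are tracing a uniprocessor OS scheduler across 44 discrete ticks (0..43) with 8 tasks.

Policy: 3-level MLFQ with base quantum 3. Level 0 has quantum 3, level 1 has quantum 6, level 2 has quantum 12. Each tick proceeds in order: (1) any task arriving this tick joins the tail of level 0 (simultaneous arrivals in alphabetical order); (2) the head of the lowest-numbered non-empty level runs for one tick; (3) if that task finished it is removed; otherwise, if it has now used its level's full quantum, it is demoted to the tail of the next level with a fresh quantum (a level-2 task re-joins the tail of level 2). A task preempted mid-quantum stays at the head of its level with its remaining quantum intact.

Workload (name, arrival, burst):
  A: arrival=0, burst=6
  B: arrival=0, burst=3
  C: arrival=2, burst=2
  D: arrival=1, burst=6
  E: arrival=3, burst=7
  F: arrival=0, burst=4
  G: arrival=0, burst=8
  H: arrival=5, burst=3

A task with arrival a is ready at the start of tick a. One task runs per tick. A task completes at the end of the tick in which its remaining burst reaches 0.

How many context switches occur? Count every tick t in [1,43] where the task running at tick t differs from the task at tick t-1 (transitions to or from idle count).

context switches = 13

t=0: L0/L1/L2 = ABFG/-/- → run A
t=1: L0/L1/L2 = ABFGD/-/- → run A
t=2: L0/L1/L2 = ABFGDC/-/- → run A
t=3: L0/L1/L2 = BFGDCE/A/- → run B
t=4: L0/L1/L2 = BFGDCE/A/- → run B
t=5: L0/L1/L2 = BFGDCEH/A/- → run B
t=6: L0/L1/L2 = FGDCEH/A/- → run F
t=7: L0/L1/L2 = FGDCEH/A/- → run F
t=8: L0/L1/L2 = FGDCEH/A/- → run F
t=9: L0/L1/L2 = GDCEH/AF/- → run G
t=10: L0/L1/L2 = GDCEH/AF/- → run G
t=11: L0/L1/L2 = GDCEH/AF/- → run G
t=12: L0/L1/L2 = DCEH/AFG/- → run D
t=13: L0/L1/L2 = DCEH/AFG/- → run D
t=14: L0/L1/L2 = DCEH/AFG/- → run D
t=15: L0/L1/L2 = CEH/AFGD/- → run C
t=16: L0/L1/L2 = CEH/AFGD/- → run C
t=17: L0/L1/L2 = EH/AFGD/- → run E
t=18: L0/L1/L2 = EH/AFGD/- → run E
t=19: L0/L1/L2 = EH/AFGD/- → run E
t=20: L0/L1/L2 = H/AFGDE/- → run H
t=21: L0/L1/L2 = H/AFGDE/- → run H
t=22: L0/L1/L2 = H/AFGDE/- → run H
t=23: L0/L1/L2 = -/AFGDE/- → run A
t=24: L0/L1/L2 = -/AFGDE/- → run A
t=25: L0/L1/L2 = -/AFGDE/- → run A
t=26: L0/L1/L2 = -/FGDE/- → run F
t=27: L0/L1/L2 = -/GDE/- → run G
t=28: L0/L1/L2 = -/GDE/- → run G
t=29: L0/L1/L2 = -/GDE/- → run G
t=30: L0/L1/L2 = -/GDE/- → run G
t=31: L0/L1/L2 = -/GDE/- → run G
t=32: L0/L1/L2 = -/DE/- → run D
t=33: L0/L1/L2 = -/DE/- → run D
t=34: L0/L1/L2 = -/DE/- → run D
t=35: L0/L1/L2 = -/E/- → run E
t=36: L0/L1/L2 = -/E/- → run E
t=37: L0/L1/L2 = -/E/- → run E
t=38: L0/L1/L2 = -/E/- → run E
t=39: (idle)
t=40: (idle)
t=41: (idle)
t=42: (idle)
t=43: (idle)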